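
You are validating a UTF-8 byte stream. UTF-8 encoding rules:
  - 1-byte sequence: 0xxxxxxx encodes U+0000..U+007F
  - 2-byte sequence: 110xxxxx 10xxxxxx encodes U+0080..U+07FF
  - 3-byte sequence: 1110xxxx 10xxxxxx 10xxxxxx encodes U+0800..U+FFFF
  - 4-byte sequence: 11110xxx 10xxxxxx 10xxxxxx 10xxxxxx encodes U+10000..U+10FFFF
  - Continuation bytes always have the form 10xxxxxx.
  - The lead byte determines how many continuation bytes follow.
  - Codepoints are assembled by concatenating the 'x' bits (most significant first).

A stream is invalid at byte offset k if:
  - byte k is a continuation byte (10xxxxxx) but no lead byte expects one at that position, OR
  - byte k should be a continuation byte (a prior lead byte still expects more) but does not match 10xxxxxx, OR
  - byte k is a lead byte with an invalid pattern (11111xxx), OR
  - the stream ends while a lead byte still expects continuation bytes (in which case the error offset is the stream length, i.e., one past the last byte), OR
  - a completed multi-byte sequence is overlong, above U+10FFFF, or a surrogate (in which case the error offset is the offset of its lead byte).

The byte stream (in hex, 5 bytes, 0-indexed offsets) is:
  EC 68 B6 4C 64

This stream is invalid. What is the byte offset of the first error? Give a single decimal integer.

Byte[0]=EC: 3-byte lead, need 2 cont bytes. acc=0xC
Byte[1]=68: expected 10xxxxxx continuation. INVALID

Answer: 1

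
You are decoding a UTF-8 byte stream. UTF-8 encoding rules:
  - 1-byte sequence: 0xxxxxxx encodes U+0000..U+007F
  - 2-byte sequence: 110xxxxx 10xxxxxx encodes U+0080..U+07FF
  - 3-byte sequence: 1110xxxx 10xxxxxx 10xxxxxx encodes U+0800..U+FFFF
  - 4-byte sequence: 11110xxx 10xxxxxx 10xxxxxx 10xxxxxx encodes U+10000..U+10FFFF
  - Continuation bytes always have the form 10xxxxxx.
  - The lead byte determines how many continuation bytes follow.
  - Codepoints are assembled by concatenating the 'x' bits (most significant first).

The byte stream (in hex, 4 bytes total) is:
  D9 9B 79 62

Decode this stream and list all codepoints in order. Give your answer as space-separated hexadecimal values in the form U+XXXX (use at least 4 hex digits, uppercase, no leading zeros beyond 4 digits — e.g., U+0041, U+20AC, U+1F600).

Answer: U+065B U+0079 U+0062

Derivation:
Byte[0]=D9: 2-byte lead, need 1 cont bytes. acc=0x19
Byte[1]=9B: continuation. acc=(acc<<6)|0x1B=0x65B
Completed: cp=U+065B (starts at byte 0)
Byte[2]=79: 1-byte ASCII. cp=U+0079
Byte[3]=62: 1-byte ASCII. cp=U+0062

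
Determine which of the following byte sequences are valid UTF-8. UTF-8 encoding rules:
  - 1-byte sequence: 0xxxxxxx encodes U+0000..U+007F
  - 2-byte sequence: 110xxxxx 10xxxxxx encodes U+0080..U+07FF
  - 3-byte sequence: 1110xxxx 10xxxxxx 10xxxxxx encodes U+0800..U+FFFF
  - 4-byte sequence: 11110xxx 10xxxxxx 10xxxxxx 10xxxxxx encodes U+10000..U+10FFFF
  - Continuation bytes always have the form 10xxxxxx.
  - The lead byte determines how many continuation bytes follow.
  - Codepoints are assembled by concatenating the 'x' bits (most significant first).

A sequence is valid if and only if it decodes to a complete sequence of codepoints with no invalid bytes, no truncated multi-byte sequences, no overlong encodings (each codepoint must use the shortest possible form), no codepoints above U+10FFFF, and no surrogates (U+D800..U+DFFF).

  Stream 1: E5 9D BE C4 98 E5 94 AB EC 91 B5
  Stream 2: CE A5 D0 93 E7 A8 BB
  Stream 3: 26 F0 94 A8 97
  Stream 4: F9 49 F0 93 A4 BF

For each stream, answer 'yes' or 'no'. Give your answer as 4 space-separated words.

Stream 1: decodes cleanly. VALID
Stream 2: decodes cleanly. VALID
Stream 3: decodes cleanly. VALID
Stream 4: error at byte offset 0. INVALID

Answer: yes yes yes no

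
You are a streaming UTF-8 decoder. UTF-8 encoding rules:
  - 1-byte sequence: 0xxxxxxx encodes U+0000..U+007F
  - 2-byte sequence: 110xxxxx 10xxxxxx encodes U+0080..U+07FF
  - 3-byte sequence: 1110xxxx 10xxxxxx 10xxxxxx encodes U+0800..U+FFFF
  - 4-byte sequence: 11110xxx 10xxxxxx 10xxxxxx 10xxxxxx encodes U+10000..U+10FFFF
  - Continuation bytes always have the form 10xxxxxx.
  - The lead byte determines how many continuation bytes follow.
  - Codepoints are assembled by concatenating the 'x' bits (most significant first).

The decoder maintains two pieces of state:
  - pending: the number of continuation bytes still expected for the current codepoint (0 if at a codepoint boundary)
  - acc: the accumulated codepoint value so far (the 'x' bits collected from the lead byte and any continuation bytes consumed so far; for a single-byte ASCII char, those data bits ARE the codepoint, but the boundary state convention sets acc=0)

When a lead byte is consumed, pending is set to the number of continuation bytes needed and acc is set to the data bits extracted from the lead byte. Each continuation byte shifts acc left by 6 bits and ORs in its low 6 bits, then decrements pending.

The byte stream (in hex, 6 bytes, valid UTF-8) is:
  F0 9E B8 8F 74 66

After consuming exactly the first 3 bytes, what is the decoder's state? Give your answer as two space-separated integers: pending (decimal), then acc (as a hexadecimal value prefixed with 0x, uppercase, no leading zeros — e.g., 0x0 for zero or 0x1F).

Answer: 1 0x7B8

Derivation:
Byte[0]=F0: 4-byte lead. pending=3, acc=0x0
Byte[1]=9E: continuation. acc=(acc<<6)|0x1E=0x1E, pending=2
Byte[2]=B8: continuation. acc=(acc<<6)|0x38=0x7B8, pending=1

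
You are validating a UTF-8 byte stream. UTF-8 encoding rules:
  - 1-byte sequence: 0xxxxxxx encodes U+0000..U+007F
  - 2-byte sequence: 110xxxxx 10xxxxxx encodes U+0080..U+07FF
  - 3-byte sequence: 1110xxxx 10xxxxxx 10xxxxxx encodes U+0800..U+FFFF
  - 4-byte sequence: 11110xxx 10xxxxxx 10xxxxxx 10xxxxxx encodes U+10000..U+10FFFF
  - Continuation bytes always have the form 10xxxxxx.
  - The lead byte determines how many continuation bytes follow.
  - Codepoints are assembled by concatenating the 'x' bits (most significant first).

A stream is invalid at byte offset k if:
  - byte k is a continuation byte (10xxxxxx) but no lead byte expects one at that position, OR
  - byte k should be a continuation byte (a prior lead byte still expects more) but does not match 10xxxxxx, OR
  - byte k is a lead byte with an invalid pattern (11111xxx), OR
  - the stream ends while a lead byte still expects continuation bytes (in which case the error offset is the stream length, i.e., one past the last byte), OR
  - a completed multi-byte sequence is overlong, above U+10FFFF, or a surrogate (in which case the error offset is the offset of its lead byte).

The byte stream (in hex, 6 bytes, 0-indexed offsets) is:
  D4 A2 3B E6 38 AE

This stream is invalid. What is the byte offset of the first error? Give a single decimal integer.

Answer: 4

Derivation:
Byte[0]=D4: 2-byte lead, need 1 cont bytes. acc=0x14
Byte[1]=A2: continuation. acc=(acc<<6)|0x22=0x522
Completed: cp=U+0522 (starts at byte 0)
Byte[2]=3B: 1-byte ASCII. cp=U+003B
Byte[3]=E6: 3-byte lead, need 2 cont bytes. acc=0x6
Byte[4]=38: expected 10xxxxxx continuation. INVALID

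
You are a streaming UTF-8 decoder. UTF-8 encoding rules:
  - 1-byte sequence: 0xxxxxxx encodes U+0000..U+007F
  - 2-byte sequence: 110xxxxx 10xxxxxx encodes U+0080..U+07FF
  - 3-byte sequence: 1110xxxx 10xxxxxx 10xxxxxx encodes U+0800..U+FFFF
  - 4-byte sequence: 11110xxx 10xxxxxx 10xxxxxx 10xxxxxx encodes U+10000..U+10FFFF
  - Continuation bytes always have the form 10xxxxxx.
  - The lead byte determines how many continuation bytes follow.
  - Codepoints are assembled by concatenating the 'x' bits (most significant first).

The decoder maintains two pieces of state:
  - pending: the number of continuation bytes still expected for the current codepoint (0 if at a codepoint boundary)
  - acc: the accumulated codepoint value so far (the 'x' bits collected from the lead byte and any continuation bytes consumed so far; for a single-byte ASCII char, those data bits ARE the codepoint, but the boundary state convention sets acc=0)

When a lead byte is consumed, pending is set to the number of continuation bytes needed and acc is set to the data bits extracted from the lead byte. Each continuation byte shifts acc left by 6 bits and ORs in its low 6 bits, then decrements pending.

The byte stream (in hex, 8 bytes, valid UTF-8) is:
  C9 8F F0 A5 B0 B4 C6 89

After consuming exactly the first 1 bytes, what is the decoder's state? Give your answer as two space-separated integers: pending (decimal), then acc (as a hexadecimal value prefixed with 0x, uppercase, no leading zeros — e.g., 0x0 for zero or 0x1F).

Byte[0]=C9: 2-byte lead. pending=1, acc=0x9

Answer: 1 0x9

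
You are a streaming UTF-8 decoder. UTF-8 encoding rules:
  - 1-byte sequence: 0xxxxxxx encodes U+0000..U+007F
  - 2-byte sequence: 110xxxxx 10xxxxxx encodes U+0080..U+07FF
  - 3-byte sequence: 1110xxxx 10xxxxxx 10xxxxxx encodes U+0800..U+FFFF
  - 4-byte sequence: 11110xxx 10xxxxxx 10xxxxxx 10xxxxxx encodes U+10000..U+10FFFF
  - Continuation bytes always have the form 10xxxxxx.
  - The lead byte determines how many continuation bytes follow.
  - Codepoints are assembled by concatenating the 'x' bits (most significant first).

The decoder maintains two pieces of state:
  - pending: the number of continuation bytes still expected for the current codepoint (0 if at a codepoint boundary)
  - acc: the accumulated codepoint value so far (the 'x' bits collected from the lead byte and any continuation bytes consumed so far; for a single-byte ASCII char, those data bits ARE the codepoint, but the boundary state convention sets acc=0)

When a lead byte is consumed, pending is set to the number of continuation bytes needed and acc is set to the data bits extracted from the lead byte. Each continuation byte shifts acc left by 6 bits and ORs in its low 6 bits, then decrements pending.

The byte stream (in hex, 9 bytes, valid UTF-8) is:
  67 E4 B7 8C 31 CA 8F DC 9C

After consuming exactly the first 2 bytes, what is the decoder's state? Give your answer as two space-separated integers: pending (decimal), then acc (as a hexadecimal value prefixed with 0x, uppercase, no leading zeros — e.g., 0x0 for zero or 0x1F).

Byte[0]=67: 1-byte. pending=0, acc=0x0
Byte[1]=E4: 3-byte lead. pending=2, acc=0x4

Answer: 2 0x4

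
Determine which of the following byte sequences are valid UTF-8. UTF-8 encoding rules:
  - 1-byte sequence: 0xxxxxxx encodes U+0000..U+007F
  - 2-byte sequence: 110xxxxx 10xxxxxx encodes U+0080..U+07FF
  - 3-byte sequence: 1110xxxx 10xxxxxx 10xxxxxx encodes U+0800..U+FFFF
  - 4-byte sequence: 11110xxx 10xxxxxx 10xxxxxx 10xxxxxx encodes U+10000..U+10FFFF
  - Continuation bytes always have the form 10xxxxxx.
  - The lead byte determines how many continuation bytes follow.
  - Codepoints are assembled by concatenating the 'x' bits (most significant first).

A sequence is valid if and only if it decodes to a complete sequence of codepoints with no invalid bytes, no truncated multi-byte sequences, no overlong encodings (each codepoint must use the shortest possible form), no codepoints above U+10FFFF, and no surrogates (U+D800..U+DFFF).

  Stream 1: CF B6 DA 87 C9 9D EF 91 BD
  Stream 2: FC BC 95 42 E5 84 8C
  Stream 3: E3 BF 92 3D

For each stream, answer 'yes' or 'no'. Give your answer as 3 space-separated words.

Answer: yes no yes

Derivation:
Stream 1: decodes cleanly. VALID
Stream 2: error at byte offset 0. INVALID
Stream 3: decodes cleanly. VALID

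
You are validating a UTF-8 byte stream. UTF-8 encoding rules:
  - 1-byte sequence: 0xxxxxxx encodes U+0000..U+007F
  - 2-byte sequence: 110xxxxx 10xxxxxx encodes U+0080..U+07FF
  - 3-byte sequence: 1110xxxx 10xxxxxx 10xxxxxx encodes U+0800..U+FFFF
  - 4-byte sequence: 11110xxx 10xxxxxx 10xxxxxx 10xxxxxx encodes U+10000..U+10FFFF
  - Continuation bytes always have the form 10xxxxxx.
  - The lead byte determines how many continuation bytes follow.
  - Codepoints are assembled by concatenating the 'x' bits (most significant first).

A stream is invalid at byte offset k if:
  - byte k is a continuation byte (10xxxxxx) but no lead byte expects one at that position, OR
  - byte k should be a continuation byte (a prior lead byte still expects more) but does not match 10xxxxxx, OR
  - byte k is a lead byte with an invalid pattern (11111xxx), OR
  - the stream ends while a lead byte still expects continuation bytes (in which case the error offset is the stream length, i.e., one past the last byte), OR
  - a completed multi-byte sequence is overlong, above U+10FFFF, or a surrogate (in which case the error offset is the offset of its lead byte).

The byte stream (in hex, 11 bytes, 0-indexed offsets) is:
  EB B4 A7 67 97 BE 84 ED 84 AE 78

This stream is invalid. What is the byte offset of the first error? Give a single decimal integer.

Answer: 4

Derivation:
Byte[0]=EB: 3-byte lead, need 2 cont bytes. acc=0xB
Byte[1]=B4: continuation. acc=(acc<<6)|0x34=0x2F4
Byte[2]=A7: continuation. acc=(acc<<6)|0x27=0xBD27
Completed: cp=U+BD27 (starts at byte 0)
Byte[3]=67: 1-byte ASCII. cp=U+0067
Byte[4]=97: INVALID lead byte (not 0xxx/110x/1110/11110)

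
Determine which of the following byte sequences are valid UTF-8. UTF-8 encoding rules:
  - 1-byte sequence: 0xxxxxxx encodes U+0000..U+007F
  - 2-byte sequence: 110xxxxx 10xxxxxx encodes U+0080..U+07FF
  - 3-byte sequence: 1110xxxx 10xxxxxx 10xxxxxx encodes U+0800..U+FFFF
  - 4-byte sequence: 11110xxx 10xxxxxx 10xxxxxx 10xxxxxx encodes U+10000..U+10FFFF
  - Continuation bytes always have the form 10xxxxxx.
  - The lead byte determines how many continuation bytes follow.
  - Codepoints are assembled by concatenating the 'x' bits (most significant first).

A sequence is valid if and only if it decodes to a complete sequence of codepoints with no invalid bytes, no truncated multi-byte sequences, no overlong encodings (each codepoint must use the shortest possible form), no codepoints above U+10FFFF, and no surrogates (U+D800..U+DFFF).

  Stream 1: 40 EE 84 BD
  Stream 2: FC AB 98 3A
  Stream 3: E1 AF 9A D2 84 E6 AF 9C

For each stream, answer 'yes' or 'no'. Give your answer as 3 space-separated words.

Stream 1: decodes cleanly. VALID
Stream 2: error at byte offset 0. INVALID
Stream 3: decodes cleanly. VALID

Answer: yes no yes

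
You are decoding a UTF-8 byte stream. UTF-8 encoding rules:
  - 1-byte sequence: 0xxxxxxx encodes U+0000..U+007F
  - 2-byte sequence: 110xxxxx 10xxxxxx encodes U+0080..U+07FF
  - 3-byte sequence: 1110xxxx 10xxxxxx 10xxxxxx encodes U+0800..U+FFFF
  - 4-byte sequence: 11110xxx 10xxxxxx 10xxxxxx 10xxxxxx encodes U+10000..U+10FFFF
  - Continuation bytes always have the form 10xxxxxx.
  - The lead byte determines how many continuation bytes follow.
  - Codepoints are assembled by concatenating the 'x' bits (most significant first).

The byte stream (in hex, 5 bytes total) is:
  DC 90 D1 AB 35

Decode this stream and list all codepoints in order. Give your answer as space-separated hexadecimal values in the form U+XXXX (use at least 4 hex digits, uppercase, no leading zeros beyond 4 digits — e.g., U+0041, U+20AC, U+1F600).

Byte[0]=DC: 2-byte lead, need 1 cont bytes. acc=0x1C
Byte[1]=90: continuation. acc=(acc<<6)|0x10=0x710
Completed: cp=U+0710 (starts at byte 0)
Byte[2]=D1: 2-byte lead, need 1 cont bytes. acc=0x11
Byte[3]=AB: continuation. acc=(acc<<6)|0x2B=0x46B
Completed: cp=U+046B (starts at byte 2)
Byte[4]=35: 1-byte ASCII. cp=U+0035

Answer: U+0710 U+046B U+0035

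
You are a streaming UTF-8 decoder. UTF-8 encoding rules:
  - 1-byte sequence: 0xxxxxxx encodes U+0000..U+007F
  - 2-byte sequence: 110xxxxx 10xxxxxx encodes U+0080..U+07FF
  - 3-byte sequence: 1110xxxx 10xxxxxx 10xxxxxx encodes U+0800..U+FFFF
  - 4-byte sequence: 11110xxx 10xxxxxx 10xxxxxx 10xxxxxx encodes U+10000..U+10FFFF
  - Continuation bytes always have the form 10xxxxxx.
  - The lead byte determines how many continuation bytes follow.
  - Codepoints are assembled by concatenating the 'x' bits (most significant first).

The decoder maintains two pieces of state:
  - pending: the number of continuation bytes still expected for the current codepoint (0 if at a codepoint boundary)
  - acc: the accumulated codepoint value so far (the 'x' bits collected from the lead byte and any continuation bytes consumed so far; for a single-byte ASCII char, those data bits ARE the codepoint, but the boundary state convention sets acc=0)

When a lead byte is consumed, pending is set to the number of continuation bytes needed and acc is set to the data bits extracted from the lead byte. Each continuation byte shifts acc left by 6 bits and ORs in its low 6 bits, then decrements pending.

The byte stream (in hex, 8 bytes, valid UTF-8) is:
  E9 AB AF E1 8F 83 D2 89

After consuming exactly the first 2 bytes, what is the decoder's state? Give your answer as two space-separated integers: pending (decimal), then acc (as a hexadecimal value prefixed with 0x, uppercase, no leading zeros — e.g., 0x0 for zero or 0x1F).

Answer: 1 0x26B

Derivation:
Byte[0]=E9: 3-byte lead. pending=2, acc=0x9
Byte[1]=AB: continuation. acc=(acc<<6)|0x2B=0x26B, pending=1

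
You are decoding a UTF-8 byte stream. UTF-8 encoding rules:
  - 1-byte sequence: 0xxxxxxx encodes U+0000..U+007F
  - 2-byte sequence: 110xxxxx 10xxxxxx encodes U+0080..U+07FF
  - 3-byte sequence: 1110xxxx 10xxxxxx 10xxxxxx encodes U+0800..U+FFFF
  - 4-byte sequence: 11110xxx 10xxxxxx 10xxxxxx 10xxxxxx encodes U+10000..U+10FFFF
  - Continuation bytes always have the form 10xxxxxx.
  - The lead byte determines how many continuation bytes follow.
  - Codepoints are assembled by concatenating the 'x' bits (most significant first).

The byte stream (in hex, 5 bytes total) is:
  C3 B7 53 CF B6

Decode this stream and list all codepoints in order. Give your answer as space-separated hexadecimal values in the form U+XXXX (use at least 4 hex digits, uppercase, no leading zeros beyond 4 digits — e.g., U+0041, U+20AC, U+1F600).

Answer: U+00F7 U+0053 U+03F6

Derivation:
Byte[0]=C3: 2-byte lead, need 1 cont bytes. acc=0x3
Byte[1]=B7: continuation. acc=(acc<<6)|0x37=0xF7
Completed: cp=U+00F7 (starts at byte 0)
Byte[2]=53: 1-byte ASCII. cp=U+0053
Byte[3]=CF: 2-byte lead, need 1 cont bytes. acc=0xF
Byte[4]=B6: continuation. acc=(acc<<6)|0x36=0x3F6
Completed: cp=U+03F6 (starts at byte 3)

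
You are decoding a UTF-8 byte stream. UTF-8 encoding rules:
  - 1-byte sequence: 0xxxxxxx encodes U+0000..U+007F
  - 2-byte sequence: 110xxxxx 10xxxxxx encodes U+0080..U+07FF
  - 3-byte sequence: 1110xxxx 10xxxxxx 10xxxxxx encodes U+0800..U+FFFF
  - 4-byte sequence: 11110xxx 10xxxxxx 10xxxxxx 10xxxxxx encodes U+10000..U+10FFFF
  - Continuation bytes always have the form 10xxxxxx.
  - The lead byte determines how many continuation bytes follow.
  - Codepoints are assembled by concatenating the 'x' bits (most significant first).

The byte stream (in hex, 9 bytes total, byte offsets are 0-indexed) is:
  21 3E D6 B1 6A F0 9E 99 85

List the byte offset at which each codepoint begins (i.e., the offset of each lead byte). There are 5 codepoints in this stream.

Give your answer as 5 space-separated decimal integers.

Answer: 0 1 2 4 5

Derivation:
Byte[0]=21: 1-byte ASCII. cp=U+0021
Byte[1]=3E: 1-byte ASCII. cp=U+003E
Byte[2]=D6: 2-byte lead, need 1 cont bytes. acc=0x16
Byte[3]=B1: continuation. acc=(acc<<6)|0x31=0x5B1
Completed: cp=U+05B1 (starts at byte 2)
Byte[4]=6A: 1-byte ASCII. cp=U+006A
Byte[5]=F0: 4-byte lead, need 3 cont bytes. acc=0x0
Byte[6]=9E: continuation. acc=(acc<<6)|0x1E=0x1E
Byte[7]=99: continuation. acc=(acc<<6)|0x19=0x799
Byte[8]=85: continuation. acc=(acc<<6)|0x05=0x1E645
Completed: cp=U+1E645 (starts at byte 5)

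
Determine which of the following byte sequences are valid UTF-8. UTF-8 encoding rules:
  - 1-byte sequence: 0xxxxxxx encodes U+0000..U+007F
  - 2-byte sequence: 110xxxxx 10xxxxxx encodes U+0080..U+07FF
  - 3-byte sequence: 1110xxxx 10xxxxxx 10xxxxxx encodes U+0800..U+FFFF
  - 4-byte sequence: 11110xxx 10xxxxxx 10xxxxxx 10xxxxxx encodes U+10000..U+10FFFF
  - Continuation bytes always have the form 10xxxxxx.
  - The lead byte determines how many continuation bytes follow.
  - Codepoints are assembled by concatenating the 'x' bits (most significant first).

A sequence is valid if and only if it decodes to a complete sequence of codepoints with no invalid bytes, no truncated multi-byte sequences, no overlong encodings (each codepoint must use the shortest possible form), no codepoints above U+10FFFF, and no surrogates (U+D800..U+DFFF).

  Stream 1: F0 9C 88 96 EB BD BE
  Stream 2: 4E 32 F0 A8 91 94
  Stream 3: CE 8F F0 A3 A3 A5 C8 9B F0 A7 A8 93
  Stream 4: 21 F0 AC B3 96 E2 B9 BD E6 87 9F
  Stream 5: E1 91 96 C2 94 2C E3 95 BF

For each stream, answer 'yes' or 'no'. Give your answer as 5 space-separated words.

Answer: yes yes yes yes yes

Derivation:
Stream 1: decodes cleanly. VALID
Stream 2: decodes cleanly. VALID
Stream 3: decodes cleanly. VALID
Stream 4: decodes cleanly. VALID
Stream 5: decodes cleanly. VALID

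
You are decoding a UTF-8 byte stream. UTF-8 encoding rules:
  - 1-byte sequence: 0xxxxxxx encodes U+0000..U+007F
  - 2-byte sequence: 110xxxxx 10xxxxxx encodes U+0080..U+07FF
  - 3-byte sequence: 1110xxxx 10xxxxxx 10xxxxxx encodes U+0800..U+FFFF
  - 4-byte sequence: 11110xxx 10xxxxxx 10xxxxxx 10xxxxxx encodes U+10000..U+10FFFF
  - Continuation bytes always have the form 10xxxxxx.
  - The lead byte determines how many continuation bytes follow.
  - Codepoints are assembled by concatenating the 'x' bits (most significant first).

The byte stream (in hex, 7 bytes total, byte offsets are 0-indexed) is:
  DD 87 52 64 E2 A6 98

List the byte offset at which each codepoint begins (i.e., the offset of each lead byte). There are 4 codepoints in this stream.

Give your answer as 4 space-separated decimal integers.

Answer: 0 2 3 4

Derivation:
Byte[0]=DD: 2-byte lead, need 1 cont bytes. acc=0x1D
Byte[1]=87: continuation. acc=(acc<<6)|0x07=0x747
Completed: cp=U+0747 (starts at byte 0)
Byte[2]=52: 1-byte ASCII. cp=U+0052
Byte[3]=64: 1-byte ASCII. cp=U+0064
Byte[4]=E2: 3-byte lead, need 2 cont bytes. acc=0x2
Byte[5]=A6: continuation. acc=(acc<<6)|0x26=0xA6
Byte[6]=98: continuation. acc=(acc<<6)|0x18=0x2998
Completed: cp=U+2998 (starts at byte 4)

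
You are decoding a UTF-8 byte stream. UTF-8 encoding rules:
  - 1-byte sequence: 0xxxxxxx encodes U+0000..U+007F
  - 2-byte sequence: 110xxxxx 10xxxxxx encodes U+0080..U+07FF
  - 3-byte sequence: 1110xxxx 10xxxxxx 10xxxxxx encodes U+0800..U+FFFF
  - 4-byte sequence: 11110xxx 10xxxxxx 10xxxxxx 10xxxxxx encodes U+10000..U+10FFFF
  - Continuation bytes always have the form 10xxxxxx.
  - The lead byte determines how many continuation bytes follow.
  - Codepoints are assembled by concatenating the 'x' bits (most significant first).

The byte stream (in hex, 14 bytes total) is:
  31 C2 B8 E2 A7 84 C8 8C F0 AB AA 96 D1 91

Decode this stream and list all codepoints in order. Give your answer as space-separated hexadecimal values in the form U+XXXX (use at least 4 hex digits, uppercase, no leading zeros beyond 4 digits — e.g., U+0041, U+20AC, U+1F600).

Byte[0]=31: 1-byte ASCII. cp=U+0031
Byte[1]=C2: 2-byte lead, need 1 cont bytes. acc=0x2
Byte[2]=B8: continuation. acc=(acc<<6)|0x38=0xB8
Completed: cp=U+00B8 (starts at byte 1)
Byte[3]=E2: 3-byte lead, need 2 cont bytes. acc=0x2
Byte[4]=A7: continuation. acc=(acc<<6)|0x27=0xA7
Byte[5]=84: continuation. acc=(acc<<6)|0x04=0x29C4
Completed: cp=U+29C4 (starts at byte 3)
Byte[6]=C8: 2-byte lead, need 1 cont bytes. acc=0x8
Byte[7]=8C: continuation. acc=(acc<<6)|0x0C=0x20C
Completed: cp=U+020C (starts at byte 6)
Byte[8]=F0: 4-byte lead, need 3 cont bytes. acc=0x0
Byte[9]=AB: continuation. acc=(acc<<6)|0x2B=0x2B
Byte[10]=AA: continuation. acc=(acc<<6)|0x2A=0xAEA
Byte[11]=96: continuation. acc=(acc<<6)|0x16=0x2BA96
Completed: cp=U+2BA96 (starts at byte 8)
Byte[12]=D1: 2-byte lead, need 1 cont bytes. acc=0x11
Byte[13]=91: continuation. acc=(acc<<6)|0x11=0x451
Completed: cp=U+0451 (starts at byte 12)

Answer: U+0031 U+00B8 U+29C4 U+020C U+2BA96 U+0451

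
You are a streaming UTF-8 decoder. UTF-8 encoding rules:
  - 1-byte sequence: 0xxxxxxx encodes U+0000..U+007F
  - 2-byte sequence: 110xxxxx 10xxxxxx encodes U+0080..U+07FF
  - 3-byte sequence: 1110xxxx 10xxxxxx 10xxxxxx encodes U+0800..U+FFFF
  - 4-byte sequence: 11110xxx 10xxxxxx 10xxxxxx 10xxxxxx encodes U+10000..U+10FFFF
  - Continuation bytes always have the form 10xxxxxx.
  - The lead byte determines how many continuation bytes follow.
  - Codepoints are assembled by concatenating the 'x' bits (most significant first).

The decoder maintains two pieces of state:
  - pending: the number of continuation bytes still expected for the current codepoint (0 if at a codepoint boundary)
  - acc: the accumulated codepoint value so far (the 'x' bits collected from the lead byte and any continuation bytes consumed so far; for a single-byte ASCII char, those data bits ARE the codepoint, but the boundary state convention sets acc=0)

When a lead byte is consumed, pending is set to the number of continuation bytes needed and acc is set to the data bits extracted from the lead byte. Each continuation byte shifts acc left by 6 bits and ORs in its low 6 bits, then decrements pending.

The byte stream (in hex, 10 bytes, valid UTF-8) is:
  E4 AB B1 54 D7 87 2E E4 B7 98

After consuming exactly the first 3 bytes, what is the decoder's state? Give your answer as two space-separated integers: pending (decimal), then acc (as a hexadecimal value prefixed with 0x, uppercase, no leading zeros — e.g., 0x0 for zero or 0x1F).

Answer: 0 0x4AF1

Derivation:
Byte[0]=E4: 3-byte lead. pending=2, acc=0x4
Byte[1]=AB: continuation. acc=(acc<<6)|0x2B=0x12B, pending=1
Byte[2]=B1: continuation. acc=(acc<<6)|0x31=0x4AF1, pending=0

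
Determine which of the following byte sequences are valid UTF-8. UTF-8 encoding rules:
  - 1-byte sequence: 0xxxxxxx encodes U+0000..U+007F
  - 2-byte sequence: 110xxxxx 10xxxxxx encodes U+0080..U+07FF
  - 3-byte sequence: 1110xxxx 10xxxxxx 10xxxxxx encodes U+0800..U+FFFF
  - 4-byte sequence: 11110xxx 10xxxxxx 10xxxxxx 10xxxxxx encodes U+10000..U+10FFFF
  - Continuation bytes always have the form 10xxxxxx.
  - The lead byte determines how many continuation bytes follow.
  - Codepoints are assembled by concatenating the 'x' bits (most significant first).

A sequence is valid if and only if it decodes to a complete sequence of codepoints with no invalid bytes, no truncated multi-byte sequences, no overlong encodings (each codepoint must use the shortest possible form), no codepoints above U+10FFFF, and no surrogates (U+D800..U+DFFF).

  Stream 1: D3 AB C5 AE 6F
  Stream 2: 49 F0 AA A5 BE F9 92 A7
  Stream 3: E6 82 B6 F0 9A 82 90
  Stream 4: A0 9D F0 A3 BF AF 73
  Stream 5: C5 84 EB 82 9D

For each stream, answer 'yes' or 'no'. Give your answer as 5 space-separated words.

Answer: yes no yes no yes

Derivation:
Stream 1: decodes cleanly. VALID
Stream 2: error at byte offset 5. INVALID
Stream 3: decodes cleanly. VALID
Stream 4: error at byte offset 0. INVALID
Stream 5: decodes cleanly. VALID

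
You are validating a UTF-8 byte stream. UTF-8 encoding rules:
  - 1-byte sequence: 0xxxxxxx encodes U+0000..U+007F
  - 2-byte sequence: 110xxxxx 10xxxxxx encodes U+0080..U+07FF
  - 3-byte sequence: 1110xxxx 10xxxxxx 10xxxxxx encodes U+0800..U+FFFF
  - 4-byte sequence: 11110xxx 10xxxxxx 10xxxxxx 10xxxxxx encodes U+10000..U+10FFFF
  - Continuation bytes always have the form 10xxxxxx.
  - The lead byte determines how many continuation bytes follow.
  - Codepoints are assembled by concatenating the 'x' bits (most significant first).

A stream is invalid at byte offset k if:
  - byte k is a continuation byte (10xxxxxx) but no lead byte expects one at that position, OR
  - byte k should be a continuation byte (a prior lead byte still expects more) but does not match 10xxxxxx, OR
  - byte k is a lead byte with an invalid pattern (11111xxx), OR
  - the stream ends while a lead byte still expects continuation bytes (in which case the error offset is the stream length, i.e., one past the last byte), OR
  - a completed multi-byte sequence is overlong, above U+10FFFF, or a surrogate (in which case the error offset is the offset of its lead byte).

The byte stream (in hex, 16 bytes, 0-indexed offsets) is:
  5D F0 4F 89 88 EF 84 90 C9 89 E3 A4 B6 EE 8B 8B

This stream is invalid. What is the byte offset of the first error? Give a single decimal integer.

Byte[0]=5D: 1-byte ASCII. cp=U+005D
Byte[1]=F0: 4-byte lead, need 3 cont bytes. acc=0x0
Byte[2]=4F: expected 10xxxxxx continuation. INVALID

Answer: 2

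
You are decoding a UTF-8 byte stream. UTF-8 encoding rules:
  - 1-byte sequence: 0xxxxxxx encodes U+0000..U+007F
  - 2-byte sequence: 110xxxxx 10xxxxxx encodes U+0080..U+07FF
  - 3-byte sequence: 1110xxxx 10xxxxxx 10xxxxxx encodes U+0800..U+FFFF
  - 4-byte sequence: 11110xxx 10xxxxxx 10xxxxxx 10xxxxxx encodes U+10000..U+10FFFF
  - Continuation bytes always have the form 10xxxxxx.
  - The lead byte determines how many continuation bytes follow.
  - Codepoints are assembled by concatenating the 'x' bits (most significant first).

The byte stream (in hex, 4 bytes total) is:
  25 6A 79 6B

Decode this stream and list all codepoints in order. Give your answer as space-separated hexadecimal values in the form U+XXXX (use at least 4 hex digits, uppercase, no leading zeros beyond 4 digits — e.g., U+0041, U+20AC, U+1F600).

Byte[0]=25: 1-byte ASCII. cp=U+0025
Byte[1]=6A: 1-byte ASCII. cp=U+006A
Byte[2]=79: 1-byte ASCII. cp=U+0079
Byte[3]=6B: 1-byte ASCII. cp=U+006B

Answer: U+0025 U+006A U+0079 U+006B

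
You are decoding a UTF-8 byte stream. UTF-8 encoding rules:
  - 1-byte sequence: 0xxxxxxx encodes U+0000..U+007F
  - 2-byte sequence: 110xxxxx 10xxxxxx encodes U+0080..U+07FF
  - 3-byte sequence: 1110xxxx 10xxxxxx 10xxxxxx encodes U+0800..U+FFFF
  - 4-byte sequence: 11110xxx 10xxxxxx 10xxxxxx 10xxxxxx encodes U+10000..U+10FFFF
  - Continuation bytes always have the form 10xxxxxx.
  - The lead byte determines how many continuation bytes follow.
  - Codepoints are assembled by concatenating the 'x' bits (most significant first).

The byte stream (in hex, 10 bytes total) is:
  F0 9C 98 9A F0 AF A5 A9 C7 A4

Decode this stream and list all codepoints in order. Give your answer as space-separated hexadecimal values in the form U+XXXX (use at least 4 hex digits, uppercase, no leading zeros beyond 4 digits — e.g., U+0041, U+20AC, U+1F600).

Byte[0]=F0: 4-byte lead, need 3 cont bytes. acc=0x0
Byte[1]=9C: continuation. acc=(acc<<6)|0x1C=0x1C
Byte[2]=98: continuation. acc=(acc<<6)|0x18=0x718
Byte[3]=9A: continuation. acc=(acc<<6)|0x1A=0x1C61A
Completed: cp=U+1C61A (starts at byte 0)
Byte[4]=F0: 4-byte lead, need 3 cont bytes. acc=0x0
Byte[5]=AF: continuation. acc=(acc<<6)|0x2F=0x2F
Byte[6]=A5: continuation. acc=(acc<<6)|0x25=0xBE5
Byte[7]=A9: continuation. acc=(acc<<6)|0x29=0x2F969
Completed: cp=U+2F969 (starts at byte 4)
Byte[8]=C7: 2-byte lead, need 1 cont bytes. acc=0x7
Byte[9]=A4: continuation. acc=(acc<<6)|0x24=0x1E4
Completed: cp=U+01E4 (starts at byte 8)

Answer: U+1C61A U+2F969 U+01E4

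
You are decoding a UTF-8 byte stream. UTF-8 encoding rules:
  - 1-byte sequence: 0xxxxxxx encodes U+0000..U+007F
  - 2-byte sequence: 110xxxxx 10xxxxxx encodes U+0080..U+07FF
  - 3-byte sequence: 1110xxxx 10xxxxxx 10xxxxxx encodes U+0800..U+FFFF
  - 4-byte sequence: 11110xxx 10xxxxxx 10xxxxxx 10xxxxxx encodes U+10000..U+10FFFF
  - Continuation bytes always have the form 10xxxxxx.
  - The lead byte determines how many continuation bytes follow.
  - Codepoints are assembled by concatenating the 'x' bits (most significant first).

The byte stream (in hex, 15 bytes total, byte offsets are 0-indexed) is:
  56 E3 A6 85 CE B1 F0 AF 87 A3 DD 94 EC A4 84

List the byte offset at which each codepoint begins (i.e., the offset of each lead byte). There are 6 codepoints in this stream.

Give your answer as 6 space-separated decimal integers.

Byte[0]=56: 1-byte ASCII. cp=U+0056
Byte[1]=E3: 3-byte lead, need 2 cont bytes. acc=0x3
Byte[2]=A6: continuation. acc=(acc<<6)|0x26=0xE6
Byte[3]=85: continuation. acc=(acc<<6)|0x05=0x3985
Completed: cp=U+3985 (starts at byte 1)
Byte[4]=CE: 2-byte lead, need 1 cont bytes. acc=0xE
Byte[5]=B1: continuation. acc=(acc<<6)|0x31=0x3B1
Completed: cp=U+03B1 (starts at byte 4)
Byte[6]=F0: 4-byte lead, need 3 cont bytes. acc=0x0
Byte[7]=AF: continuation. acc=(acc<<6)|0x2F=0x2F
Byte[8]=87: continuation. acc=(acc<<6)|0x07=0xBC7
Byte[9]=A3: continuation. acc=(acc<<6)|0x23=0x2F1E3
Completed: cp=U+2F1E3 (starts at byte 6)
Byte[10]=DD: 2-byte lead, need 1 cont bytes. acc=0x1D
Byte[11]=94: continuation. acc=(acc<<6)|0x14=0x754
Completed: cp=U+0754 (starts at byte 10)
Byte[12]=EC: 3-byte lead, need 2 cont bytes. acc=0xC
Byte[13]=A4: continuation. acc=(acc<<6)|0x24=0x324
Byte[14]=84: continuation. acc=(acc<<6)|0x04=0xC904
Completed: cp=U+C904 (starts at byte 12)

Answer: 0 1 4 6 10 12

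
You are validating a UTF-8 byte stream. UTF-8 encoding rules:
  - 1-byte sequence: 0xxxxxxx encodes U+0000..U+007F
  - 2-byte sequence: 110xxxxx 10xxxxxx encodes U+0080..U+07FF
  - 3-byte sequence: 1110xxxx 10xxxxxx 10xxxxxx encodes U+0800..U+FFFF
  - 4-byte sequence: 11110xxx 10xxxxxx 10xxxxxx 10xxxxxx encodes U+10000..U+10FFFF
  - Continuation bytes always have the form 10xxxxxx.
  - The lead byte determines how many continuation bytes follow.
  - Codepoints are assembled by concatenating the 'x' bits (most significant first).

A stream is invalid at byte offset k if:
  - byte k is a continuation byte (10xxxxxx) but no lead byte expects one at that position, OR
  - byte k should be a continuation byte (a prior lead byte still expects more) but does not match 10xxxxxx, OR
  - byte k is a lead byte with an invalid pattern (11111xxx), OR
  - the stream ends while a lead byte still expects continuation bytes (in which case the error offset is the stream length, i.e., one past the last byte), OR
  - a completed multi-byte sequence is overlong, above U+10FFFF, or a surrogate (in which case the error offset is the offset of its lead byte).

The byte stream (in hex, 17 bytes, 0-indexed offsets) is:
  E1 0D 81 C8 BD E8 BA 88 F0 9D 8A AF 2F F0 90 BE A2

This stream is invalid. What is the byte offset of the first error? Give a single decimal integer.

Answer: 1

Derivation:
Byte[0]=E1: 3-byte lead, need 2 cont bytes. acc=0x1
Byte[1]=0D: expected 10xxxxxx continuation. INVALID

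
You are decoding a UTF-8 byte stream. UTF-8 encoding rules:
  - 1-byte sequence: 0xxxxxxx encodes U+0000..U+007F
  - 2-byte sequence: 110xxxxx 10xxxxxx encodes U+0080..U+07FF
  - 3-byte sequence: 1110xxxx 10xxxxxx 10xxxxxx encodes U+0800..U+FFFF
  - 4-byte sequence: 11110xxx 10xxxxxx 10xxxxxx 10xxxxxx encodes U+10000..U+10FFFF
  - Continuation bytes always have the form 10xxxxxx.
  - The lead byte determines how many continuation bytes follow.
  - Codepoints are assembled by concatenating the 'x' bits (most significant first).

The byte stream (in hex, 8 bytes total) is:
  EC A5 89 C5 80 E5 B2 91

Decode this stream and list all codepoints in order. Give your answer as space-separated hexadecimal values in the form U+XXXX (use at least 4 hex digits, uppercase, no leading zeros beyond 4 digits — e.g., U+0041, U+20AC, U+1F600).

Answer: U+C949 U+0140 U+5C91

Derivation:
Byte[0]=EC: 3-byte lead, need 2 cont bytes. acc=0xC
Byte[1]=A5: continuation. acc=(acc<<6)|0x25=0x325
Byte[2]=89: continuation. acc=(acc<<6)|0x09=0xC949
Completed: cp=U+C949 (starts at byte 0)
Byte[3]=C5: 2-byte lead, need 1 cont bytes. acc=0x5
Byte[4]=80: continuation. acc=(acc<<6)|0x00=0x140
Completed: cp=U+0140 (starts at byte 3)
Byte[5]=E5: 3-byte lead, need 2 cont bytes. acc=0x5
Byte[6]=B2: continuation. acc=(acc<<6)|0x32=0x172
Byte[7]=91: continuation. acc=(acc<<6)|0x11=0x5C91
Completed: cp=U+5C91 (starts at byte 5)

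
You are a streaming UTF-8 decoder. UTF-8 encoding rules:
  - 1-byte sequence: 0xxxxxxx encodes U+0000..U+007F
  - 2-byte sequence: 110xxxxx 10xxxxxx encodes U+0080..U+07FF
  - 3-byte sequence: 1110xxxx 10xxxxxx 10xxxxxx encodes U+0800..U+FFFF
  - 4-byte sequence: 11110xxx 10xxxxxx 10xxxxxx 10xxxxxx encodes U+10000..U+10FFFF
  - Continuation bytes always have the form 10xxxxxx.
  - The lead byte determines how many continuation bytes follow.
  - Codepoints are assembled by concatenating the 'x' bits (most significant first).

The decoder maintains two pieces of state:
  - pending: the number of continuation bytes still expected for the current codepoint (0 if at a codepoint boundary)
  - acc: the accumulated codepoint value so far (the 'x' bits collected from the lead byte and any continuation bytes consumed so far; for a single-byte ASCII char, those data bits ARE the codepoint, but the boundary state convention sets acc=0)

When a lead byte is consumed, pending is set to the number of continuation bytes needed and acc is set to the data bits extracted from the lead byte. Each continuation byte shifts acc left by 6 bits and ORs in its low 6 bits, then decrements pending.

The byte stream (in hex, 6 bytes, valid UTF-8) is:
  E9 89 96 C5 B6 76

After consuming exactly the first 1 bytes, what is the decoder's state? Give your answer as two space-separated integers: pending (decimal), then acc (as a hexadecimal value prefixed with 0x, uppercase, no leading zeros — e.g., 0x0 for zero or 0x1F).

Answer: 2 0x9

Derivation:
Byte[0]=E9: 3-byte lead. pending=2, acc=0x9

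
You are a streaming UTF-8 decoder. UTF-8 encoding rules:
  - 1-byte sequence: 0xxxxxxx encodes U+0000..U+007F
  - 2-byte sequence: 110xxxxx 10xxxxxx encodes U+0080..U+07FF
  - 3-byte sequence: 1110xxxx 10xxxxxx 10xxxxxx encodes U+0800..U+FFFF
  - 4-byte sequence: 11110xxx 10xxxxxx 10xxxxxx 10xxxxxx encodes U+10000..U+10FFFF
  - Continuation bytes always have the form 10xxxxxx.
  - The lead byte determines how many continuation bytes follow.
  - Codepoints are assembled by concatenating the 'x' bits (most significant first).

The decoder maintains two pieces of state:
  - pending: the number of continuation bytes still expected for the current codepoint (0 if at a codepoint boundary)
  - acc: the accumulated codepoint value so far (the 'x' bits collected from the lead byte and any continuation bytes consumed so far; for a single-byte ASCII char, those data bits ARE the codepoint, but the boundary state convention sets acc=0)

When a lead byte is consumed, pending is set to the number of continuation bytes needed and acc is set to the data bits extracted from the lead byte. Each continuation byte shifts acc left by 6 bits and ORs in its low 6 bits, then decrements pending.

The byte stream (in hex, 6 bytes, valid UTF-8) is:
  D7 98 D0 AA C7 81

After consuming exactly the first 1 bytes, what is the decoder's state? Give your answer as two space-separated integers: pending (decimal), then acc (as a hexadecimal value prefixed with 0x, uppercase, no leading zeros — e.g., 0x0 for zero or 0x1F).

Answer: 1 0x17

Derivation:
Byte[0]=D7: 2-byte lead. pending=1, acc=0x17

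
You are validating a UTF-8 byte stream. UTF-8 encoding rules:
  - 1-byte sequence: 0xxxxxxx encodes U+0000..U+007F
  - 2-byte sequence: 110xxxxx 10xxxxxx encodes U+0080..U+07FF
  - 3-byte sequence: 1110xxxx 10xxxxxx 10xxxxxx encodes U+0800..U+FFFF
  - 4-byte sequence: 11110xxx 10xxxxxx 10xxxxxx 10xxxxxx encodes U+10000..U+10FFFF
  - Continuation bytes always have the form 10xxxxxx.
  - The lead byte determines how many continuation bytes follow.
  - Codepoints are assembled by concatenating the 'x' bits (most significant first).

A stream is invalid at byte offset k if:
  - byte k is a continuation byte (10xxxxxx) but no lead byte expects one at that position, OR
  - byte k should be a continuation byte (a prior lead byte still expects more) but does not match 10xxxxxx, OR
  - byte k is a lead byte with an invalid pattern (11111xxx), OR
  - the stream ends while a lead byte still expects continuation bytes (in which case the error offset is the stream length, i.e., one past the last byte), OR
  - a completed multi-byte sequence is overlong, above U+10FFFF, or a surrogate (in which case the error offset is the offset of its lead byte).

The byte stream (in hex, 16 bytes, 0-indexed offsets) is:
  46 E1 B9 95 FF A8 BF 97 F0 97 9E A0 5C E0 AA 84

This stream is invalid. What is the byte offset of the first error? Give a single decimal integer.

Byte[0]=46: 1-byte ASCII. cp=U+0046
Byte[1]=E1: 3-byte lead, need 2 cont bytes. acc=0x1
Byte[2]=B9: continuation. acc=(acc<<6)|0x39=0x79
Byte[3]=95: continuation. acc=(acc<<6)|0x15=0x1E55
Completed: cp=U+1E55 (starts at byte 1)
Byte[4]=FF: INVALID lead byte (not 0xxx/110x/1110/11110)

Answer: 4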